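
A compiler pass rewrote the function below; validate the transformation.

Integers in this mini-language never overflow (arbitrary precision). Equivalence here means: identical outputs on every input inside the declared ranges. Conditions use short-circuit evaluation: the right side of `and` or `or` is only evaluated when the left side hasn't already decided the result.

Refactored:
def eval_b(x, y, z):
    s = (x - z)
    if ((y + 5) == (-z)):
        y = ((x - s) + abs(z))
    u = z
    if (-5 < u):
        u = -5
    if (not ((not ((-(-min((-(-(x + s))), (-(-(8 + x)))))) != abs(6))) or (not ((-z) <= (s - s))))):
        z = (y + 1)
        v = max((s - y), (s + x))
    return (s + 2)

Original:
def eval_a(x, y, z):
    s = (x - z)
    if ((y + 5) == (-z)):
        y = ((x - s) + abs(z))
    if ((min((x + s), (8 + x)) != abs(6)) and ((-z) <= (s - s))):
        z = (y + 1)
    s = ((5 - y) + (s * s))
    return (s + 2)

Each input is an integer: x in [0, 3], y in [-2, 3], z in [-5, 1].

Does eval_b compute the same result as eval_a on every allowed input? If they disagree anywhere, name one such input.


x=0, y=-2, z=-5 yields 34 from eval_a but 7 from eval_b.
verdict: not equivalent; witness: x=0, y=-2, z=-5


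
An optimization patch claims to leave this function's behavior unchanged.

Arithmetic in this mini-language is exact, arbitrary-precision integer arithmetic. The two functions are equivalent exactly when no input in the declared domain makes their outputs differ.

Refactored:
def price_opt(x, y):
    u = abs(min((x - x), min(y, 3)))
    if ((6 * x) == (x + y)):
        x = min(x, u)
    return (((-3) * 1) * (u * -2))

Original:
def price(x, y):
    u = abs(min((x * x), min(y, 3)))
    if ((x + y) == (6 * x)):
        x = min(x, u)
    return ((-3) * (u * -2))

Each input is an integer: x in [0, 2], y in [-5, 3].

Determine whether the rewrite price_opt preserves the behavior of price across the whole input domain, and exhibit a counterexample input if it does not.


There is a counterexample at x=1, y=1: 6 on one side, 0 on the other.
price: u=1, then ((x + y) == (6 * x)) is false, then returns 6
price_opt: u=0, then ((6 * x) == (x + y)) is false, then returns 0
verdict: not equivalent; witness: x=1, y=1


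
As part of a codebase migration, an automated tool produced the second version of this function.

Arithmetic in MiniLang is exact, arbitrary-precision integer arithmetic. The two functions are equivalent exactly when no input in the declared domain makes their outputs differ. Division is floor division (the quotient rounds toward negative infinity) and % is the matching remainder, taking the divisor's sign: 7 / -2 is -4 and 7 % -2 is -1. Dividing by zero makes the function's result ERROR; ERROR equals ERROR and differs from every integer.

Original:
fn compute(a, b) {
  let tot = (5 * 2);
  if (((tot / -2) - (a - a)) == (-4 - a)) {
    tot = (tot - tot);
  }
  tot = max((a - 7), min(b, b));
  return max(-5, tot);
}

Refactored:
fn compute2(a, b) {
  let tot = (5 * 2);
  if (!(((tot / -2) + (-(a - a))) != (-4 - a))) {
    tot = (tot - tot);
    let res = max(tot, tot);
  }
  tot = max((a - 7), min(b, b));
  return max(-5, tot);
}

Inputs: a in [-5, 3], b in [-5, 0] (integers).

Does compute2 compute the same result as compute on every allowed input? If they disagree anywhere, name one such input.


Although comparison usage differs, statement counts differ, min/max/abs usage differs, arithmetic usage differs, boolean connective usage differs, local variable names differ, 54/54 inputs agree.
verdict: equivalent


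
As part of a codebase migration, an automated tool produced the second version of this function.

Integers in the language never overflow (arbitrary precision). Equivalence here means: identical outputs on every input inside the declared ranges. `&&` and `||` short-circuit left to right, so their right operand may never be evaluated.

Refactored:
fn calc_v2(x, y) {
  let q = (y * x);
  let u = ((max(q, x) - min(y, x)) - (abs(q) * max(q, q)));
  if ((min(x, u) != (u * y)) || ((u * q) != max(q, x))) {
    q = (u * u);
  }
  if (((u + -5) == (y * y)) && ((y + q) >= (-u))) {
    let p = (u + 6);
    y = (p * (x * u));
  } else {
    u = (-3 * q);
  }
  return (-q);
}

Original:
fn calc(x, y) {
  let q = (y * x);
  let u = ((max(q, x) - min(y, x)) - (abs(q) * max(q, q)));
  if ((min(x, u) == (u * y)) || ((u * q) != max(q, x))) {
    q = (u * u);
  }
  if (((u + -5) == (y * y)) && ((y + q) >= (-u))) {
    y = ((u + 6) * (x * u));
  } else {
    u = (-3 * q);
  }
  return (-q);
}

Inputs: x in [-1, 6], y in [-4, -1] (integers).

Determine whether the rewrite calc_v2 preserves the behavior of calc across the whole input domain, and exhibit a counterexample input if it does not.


Take x=0, y=-4.
calc: q = 0; u = 4; ((min(x, u) == (u * y)) || ((u * q) != max(q, x))) -> false; (((u + -5) == (y * y)) && ((y + q) >= (-u))) -> false; u = 0; return 0
calc_v2: q = 0; u = 4; ((min(x, u) != (u * y)) || ((u * q) != max(q, x))) -> true; q = 16; (((u + -5) == (y * y)) && ((y + q) >= (-u))) -> false; u = -48; return -16
0 and -16 differ, so these are not the same function on this domain.
verdict: not equivalent; witness: x=0, y=-4


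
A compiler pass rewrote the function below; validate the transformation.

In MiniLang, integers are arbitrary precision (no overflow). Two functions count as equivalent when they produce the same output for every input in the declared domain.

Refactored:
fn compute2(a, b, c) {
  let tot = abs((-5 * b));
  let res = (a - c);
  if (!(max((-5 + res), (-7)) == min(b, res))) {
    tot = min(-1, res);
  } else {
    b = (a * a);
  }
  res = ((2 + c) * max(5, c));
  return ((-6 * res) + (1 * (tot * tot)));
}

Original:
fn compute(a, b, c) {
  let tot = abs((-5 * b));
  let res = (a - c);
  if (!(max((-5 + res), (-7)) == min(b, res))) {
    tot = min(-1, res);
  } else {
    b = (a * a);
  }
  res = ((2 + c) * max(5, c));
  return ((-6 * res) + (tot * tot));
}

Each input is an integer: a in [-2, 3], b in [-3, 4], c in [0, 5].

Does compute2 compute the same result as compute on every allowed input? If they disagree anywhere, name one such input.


Equivalent — the differences include arithmetic usage differs, plus constant usage differs, yet no declared input distinguishes the two.
Spot check at a=2, b=4, c=1 — compute: tot = 20; res = 1; (!(max((-5 + res), (-7)) == min(b, res))) -> true; tot = -1; res = 15; return -89. compute2: tot = 20; res = 1; (!(max((-5 + res), (-7)) == min(b, res))) -> true; tot = -1; res = 15; return -89. Both give -89.
Across all 288 domain points the two functions coincide.
verdict: equivalent


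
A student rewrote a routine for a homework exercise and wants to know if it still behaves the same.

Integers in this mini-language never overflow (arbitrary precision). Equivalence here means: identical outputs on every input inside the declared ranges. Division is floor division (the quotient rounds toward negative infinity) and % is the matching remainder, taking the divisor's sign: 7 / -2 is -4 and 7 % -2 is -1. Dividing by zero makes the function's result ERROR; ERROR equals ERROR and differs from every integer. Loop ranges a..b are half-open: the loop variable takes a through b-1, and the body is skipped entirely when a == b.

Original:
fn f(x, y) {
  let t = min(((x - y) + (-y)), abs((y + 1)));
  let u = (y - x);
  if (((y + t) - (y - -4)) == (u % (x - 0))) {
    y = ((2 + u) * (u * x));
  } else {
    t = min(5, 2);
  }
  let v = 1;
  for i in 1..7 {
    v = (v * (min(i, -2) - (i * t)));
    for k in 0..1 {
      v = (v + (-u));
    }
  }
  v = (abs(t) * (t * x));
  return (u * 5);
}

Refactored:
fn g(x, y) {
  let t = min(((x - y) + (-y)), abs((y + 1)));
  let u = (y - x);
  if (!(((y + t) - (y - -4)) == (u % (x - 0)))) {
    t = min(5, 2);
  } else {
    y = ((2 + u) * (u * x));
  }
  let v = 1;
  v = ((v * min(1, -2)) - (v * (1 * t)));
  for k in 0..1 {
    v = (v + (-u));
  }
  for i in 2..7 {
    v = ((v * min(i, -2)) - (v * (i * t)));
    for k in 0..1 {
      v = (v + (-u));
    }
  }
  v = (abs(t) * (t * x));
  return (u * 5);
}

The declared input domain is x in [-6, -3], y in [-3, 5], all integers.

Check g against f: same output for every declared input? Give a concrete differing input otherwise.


Differences: min/max/abs usage differs; also statement counts differ; also constant usage differs; also loop structure differs; also boolean connective usage differs; also arithmetic usage differs — yet all 36 inputs agree.
verdict: equivalent


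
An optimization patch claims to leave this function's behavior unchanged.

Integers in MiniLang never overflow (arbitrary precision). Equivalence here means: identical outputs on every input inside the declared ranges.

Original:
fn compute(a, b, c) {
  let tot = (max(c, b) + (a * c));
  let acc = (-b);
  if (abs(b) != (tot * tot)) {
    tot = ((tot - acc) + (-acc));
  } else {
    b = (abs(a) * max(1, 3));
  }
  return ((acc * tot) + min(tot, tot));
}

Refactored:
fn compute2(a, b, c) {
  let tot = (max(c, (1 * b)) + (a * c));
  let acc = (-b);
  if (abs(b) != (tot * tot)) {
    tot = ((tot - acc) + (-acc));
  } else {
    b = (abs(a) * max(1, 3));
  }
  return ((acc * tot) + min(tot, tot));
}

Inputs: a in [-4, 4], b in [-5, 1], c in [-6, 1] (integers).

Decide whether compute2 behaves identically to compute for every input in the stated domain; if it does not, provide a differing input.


Comparing the listings, the differences include: constant usage differs, plus arithmetic usage differs.
One worked example (a=-4, b=-2, c=0) — compute: tot := 0 | acc := 2 | (abs(b) != (tot * tot)): true | tot := -4 | result -12; compute2: tot := 0 | acc := 2 | (abs(b) != (tot * tot)): true | tot := -4 | result -12; agreement on -12.
Sweeping the whole domain (504 inputs) finds no disagreement.
verdict: equivalent


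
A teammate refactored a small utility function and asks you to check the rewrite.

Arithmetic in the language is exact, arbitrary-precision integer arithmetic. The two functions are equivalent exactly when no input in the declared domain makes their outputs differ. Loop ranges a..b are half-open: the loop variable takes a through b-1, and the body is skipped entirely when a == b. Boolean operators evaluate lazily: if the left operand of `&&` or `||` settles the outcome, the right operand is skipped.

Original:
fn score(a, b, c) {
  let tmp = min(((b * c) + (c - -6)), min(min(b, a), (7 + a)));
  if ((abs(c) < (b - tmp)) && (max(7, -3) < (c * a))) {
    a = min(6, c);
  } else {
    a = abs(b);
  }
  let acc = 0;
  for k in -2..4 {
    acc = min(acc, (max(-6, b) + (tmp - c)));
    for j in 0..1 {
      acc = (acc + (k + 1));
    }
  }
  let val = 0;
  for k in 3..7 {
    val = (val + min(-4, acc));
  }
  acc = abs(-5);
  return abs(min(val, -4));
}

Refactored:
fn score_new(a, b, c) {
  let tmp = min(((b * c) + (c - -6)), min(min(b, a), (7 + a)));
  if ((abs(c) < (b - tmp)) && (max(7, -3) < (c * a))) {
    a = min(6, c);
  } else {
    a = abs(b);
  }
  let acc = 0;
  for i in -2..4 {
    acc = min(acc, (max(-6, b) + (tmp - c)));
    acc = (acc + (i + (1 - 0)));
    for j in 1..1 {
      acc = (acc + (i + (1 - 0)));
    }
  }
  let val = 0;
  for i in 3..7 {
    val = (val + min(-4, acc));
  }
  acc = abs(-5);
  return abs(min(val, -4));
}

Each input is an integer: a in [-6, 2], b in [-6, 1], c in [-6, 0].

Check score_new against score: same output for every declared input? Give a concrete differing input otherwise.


The two versions differ — the changes include constant usage differs; and statement counts differ; and arithmetic usage differs; and loop structure differs; and local variable names differ.
Tracing a=-1, b=-3, c=-4: score: tmp=-3, then ((abs(c) < (b - tmp)) && (max(7, -3) < (c * a))) is false, then a=3, then acc=0, then (k=-2), then acc=-2, then (j=0), then acc=-3, then (k=-1), then acc=-3, then (j=0), then acc=-3, then (k=0), then acc=-3, then (j=0), then acc=-2, then (k=1), then acc=-2, then (j=0), then acc=0, then (k=2), then acc=-2, then (j=0), then acc=1, then (k=3), then acc=-2, then (j=0), then acc=2, then val=0, then (k=3), then val=-4, then (k=4), then val=-8, then (k=5), then val=-12, then (k=6), then val=-16, then acc=5, then returns 16 | score_new: tmp=-3, then ((abs(c) < (b - tmp)) && (max(7, -3) < (c * a))) is false, then a=3, then acc=0, then (i=-2), then acc=-2, then acc=-3, then the loop over j runs zero times, then (i=-1), then acc=-3, then acc=-3, then the loop over j runs zero times, then (i=0), then acc=-3, then acc=-2, then the loop over j runs zero times, then (i=1), then acc=-2, then acc=0, then the loop over j runs zero times, then (i=2), then acc=-2, then acc=1, then the loop over j runs zero times, then (i=3), then acc=-2, then acc=2, then the loop over j runs zero times, then val=0, then (i=3), then val=-4, then (i=4), then val=-8, then (i=5), then val=-12, then (i=6), then val=-16, then acc=5, then returns 16 — matching result 16.
Sweeping the whole domain (504 inputs) finds no disagreement.
verdict: equivalent


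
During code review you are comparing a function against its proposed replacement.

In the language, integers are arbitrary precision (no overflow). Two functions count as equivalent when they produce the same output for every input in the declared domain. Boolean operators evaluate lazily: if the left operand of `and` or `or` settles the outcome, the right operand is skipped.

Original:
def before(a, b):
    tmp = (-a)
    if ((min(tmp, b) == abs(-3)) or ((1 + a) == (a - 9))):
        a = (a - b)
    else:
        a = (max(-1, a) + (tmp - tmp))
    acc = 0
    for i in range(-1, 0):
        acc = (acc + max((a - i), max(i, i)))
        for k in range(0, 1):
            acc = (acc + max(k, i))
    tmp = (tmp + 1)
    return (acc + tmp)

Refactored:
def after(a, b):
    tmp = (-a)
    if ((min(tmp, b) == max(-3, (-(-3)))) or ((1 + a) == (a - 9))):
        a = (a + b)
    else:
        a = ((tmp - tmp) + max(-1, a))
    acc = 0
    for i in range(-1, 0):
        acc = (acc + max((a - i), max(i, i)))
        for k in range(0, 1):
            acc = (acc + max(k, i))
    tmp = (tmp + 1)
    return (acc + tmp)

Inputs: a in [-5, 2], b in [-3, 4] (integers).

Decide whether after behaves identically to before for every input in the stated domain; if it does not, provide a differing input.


Consider the input a=-4, b=3.
before: tmp := 4 | ((min(tmp, b) == abs(-3)) or ((1 + a) == (a - 9))): true | a := -7 | acc := 0 | iter i=-1: | acc := -1 | iter k=0: | acc := -1 | tmp := 5 | result 4
after: tmp := 4 | ((min(tmp, b) == max(-3, (-(-3)))) or ((1 + a) == (a - 9))): true | a := -1 | acc := 0 | iter i=-1: | acc := 0 | iter k=0: | acc := 0 | tmp := 5 | result 5
4 against 5: the behavior changed.
verdict: not equivalent; witness: a=-4, b=3


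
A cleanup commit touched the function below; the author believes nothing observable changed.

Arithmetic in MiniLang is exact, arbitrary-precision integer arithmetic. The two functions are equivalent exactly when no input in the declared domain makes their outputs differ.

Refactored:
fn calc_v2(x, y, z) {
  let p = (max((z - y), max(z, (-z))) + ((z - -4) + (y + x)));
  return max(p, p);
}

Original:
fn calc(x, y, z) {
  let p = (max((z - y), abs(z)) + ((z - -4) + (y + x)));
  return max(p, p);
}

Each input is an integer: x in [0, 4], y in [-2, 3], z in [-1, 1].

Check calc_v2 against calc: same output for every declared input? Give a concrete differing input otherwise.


Behavior is preserved: although min/max/abs usage differs, the outputs never diverge.
Spot check at x=2, y=-2, z=0 — calc: p := 6 | result 6. calc_v2: p := 6 | result 6. Both give 6.
Checked all 90 inputs in the declared domain: the outputs agree on every one.
verdict: equivalent


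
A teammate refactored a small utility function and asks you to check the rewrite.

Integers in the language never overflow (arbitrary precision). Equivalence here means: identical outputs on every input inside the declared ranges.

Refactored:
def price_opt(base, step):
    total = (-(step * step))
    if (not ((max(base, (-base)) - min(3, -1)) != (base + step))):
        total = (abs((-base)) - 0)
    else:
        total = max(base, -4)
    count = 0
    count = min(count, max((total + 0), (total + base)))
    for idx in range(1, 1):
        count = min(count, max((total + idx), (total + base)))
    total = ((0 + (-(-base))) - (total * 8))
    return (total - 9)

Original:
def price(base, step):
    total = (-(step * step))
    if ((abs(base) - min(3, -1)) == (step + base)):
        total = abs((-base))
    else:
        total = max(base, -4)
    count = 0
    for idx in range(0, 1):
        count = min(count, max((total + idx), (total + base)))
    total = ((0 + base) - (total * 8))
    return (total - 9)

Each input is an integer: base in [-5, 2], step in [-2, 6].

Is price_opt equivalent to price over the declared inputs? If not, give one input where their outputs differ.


Equivalent — the differences include min/max/abs usage differs; constant usage differs; loop structure differs; boolean connective usage differs; comparison usage differs; arithmetic usage differs; statement counts differ, yet no declared input distinguishes the two.
One worked example (base=0, step=3) — price: total := -9 | ((abs(base) - min(3, -1)) == (step + base)): false | total := 0 | count := 0 | iter idx=0: | count := 0 | total := 0 | result -9; price_opt: total := -9 | (not ((max(base, (-base)) - min(3, -1)) != (base + step))): false | total := 0 | count := 0 | count := 0 | loop over idx: empty range | total := 0 | result -9; agreement on -9.
An exhaustive pass over the 72 declared inputs shows identical outputs.
verdict: equivalent


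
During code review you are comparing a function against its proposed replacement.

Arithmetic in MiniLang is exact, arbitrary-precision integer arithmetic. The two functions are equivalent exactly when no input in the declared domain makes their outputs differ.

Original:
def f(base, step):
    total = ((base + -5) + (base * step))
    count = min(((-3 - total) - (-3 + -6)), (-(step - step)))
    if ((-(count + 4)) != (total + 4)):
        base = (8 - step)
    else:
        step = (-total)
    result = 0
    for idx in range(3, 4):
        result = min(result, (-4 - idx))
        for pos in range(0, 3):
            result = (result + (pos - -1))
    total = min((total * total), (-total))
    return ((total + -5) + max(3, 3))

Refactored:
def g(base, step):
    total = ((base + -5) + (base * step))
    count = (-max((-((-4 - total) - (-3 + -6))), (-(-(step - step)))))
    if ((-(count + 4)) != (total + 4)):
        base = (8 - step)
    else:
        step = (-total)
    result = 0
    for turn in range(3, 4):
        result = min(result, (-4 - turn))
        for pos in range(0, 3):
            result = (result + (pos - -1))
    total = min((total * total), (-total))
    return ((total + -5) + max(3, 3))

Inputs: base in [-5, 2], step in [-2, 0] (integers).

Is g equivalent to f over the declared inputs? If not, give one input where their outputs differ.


Equivalent. The one real change (`-3` became `-4`) has no effect anywhere in the declared ranges.
Across all 24 domain points the two functions coincide.
As a probe, take base=-2, step=-2: f runs total = -3; count = 0; ((-(count + 4)) != (total + 4)) -> true; base = 10; result = 0; [idx=3]; result = -7; [pos=0]; result = -6; [pos=1]; result = -4; [pos=2]; result = -1; total = 3; return 1; g runs total = -3; count = 0; ((-(count + 4)) != (total + 4)) -> true; base = 10; result = 0; [turn=3]; result = -7; [pos=0]; result = -6; [pos=1]; result = -4; [pos=2]; result = -1; total = 3; return 1; both end at 1.
verdict: equivalent


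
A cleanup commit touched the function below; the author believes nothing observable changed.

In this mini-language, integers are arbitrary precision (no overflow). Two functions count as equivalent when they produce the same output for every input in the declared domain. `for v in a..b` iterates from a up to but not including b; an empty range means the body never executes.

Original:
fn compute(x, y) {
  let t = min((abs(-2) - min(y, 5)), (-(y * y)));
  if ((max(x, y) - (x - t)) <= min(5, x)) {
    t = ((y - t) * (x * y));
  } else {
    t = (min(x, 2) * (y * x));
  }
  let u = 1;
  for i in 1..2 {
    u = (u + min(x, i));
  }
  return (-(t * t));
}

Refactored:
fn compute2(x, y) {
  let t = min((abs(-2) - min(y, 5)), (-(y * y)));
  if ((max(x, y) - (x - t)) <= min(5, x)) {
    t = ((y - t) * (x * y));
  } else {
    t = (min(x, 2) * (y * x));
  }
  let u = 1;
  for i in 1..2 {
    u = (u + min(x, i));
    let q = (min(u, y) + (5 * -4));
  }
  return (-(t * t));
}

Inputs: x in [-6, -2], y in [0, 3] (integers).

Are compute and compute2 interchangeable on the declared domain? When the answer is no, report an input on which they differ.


Side by side, the visible changes include: arithmetic usage differs; also statement counts differ; also local variable names differ; also constant usage differs; also min/max/abs usage differs.
One worked example (x=-5, y=2) — compute: t=-4, then ((max(x, y) - (x - t)) <= min(5, x)) is false, then t=50, then u=1, then (i=1), then u=-4, then returns -2500; compute2: t=-4, then ((max(x, y) - (x - t)) <= min(5, x)) is false, then t=50, then u=1, then (i=1), then u=-4, then q=-24, then returns -2500; agreement on -2500.
An exhaustive pass over the 20 declared inputs shows identical outputs.
verdict: equivalent


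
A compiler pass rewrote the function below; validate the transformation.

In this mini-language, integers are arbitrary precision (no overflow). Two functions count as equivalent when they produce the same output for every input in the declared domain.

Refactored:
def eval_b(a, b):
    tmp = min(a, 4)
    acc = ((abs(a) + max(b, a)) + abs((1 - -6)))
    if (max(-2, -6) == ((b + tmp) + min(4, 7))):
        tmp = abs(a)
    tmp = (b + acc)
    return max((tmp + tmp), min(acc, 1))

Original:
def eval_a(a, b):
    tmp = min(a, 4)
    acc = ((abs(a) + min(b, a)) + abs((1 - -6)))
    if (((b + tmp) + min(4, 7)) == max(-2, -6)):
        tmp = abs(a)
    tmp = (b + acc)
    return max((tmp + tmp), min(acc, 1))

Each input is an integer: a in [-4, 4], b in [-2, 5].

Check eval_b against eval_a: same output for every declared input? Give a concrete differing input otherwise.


a=-4, b=-2 yields 10 from eval_a but 14 from eval_b.
verdict: not equivalent; witness: a=-4, b=-2


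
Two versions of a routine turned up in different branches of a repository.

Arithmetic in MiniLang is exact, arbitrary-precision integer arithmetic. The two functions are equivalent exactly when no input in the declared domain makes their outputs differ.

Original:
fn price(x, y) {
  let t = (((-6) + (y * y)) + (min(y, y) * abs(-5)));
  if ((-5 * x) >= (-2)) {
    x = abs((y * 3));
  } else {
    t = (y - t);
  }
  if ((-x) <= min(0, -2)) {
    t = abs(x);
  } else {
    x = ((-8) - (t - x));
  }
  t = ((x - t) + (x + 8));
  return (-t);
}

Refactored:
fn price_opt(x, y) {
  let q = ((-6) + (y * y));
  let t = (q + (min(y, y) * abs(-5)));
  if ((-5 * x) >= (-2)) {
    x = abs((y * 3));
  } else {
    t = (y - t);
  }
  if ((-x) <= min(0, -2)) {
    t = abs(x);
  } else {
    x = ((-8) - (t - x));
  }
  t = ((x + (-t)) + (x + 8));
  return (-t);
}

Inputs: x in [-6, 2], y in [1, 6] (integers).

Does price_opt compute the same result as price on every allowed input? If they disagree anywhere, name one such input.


Although local variable names differ; statement counts differ; arithmetic usage differs, 54/54 inputs agree.
verdict: equivalent


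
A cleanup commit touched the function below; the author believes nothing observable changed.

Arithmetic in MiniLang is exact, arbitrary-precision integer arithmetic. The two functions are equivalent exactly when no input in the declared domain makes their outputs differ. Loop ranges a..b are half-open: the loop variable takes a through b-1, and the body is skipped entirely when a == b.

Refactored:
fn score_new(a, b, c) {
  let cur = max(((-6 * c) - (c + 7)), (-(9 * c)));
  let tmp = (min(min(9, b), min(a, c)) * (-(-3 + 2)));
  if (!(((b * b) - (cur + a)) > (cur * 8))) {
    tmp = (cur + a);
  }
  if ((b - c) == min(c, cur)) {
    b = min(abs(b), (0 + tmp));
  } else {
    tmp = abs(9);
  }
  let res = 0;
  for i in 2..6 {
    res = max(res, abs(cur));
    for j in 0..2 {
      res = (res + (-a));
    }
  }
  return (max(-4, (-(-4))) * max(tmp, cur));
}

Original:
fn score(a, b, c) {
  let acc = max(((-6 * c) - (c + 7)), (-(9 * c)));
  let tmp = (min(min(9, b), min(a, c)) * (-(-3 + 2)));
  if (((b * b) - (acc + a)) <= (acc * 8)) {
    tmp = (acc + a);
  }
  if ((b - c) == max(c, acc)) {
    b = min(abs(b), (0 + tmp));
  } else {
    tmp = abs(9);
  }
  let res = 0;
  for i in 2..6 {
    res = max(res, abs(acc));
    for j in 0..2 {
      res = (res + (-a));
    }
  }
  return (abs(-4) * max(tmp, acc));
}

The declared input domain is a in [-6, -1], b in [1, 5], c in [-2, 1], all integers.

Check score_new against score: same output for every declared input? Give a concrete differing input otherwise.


Not equivalent: a=-6, b=2, c=1 separates them (-24 vs 36).
score: acc := -9 | tmp := -6 | (((b * b) - (acc + a)) <= (acc * 8)): false | ((b - c) == max(c, acc)): true | b := -6 | res := 0 | iter i=2: | res := 9 | iter j=0: | res := 15 | iter j=1: | res := 21 | iter i=3: | res := 21 | iter j=0: | res := 27 | iter j=1: | res := 33 | iter i=4: | res := 33 | iter j=0: | res := 39 | iter j=1: | res := 45 | iter i=5: | res := 45 | iter j=0: | res := 51 | iter j=1: | res := 57 | result -24
score_new: cur := -9 | tmp := -6 | (!(((b * b) - (cur + a)) > (cur * 8))): false | ((b - c) == min(c, cur)): false | tmp := 9 | res := 0 | iter i=2: | res := 9 | iter j=0: | res := 15 | iter j=1: | res := 21 | iter i=3: | res := 21 | iter j=0: | res := 27 | iter j=1: | res := 33 | iter i=4: | res := 33 | iter j=0: | res := 39 | iter j=1: | res := 45 | iter i=5: | res := 45 | iter j=0: | res := 51 | iter j=1: | res := 57 | result 36
verdict: not equivalent; witness: a=-6, b=2, c=1


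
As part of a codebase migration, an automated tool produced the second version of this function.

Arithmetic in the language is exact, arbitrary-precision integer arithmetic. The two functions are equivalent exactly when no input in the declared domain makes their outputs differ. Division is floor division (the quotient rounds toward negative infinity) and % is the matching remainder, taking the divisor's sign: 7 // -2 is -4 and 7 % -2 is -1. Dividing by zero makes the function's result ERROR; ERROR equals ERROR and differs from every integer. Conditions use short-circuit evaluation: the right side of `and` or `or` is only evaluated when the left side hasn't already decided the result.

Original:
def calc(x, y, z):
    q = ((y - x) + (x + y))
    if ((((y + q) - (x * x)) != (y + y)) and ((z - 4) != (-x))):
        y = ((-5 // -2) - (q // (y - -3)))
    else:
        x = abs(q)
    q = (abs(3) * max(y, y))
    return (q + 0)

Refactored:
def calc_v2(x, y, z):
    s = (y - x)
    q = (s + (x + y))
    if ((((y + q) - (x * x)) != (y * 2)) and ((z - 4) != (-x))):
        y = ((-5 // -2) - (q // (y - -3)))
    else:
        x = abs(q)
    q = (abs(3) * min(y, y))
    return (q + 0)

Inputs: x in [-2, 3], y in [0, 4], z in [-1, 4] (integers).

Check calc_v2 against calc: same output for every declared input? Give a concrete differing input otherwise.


The edit looks behavioral (`max(y, y)` became `min(y, y)`), but over these ranges it never changes the outcome.
As a probe, take x=2, y=1, z=4: calc runs q=2, then ((((y + q) - (x * x)) != (y + y)) and ((z - 4) != (-x))) is true, then y=2, then q=6, then returns 6; calc_v2 runs s=-1, then q=2, then ((((y + q) - (x * x)) != (y * 2)) and ((z - 4) != (-x))) is true, then y=2, then q=6, then returns 6; both end at 6.
An exhaustive pass over the 180 declared inputs shows identical outputs.
verdict: equivalent


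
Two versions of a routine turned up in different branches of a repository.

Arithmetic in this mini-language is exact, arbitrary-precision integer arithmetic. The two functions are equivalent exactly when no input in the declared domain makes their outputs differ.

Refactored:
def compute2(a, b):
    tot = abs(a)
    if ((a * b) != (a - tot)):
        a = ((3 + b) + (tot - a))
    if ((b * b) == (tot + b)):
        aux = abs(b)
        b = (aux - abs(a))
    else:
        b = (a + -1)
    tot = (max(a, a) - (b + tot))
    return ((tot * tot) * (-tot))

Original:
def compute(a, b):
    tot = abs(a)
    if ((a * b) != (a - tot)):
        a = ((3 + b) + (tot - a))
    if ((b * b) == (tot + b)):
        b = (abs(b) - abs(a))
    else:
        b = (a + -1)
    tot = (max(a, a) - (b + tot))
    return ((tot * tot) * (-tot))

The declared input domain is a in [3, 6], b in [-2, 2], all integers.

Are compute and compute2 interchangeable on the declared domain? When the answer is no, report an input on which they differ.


Differences: local variable names differ, and statement counts differ — yet all 20 inputs agree.
verdict: equivalent


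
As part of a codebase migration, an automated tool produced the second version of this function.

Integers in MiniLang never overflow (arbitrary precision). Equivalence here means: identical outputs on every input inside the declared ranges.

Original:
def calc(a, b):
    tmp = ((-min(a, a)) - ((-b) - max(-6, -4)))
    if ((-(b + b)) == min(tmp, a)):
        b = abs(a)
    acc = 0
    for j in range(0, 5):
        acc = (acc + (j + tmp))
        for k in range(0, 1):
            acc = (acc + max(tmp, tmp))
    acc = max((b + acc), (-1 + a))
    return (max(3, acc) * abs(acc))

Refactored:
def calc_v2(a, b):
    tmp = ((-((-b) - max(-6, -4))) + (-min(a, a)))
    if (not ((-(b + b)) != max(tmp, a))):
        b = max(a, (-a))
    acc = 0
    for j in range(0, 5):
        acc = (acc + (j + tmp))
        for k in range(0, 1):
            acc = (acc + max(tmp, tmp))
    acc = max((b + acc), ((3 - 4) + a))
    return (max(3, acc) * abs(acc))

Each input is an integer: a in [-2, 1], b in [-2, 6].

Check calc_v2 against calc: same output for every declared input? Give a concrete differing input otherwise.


Take a=-2, b=1.
calc: tmp=-1, then ((-(b + b)) == min(tmp, a)) is true, then b=2, then acc=0, then (j=0), then acc=-1, then (k=0), then acc=-2, then (j=1), then acc=-2, then (k=0), then acc=-3, then (j=2), then acc=-2, then (k=0), then acc=-3, then (j=3), then acc=-1, then (k=0), then acc=-2, then (j=4), then acc=1, then (k=0), then acc=0, then acc=2, then returns 6
calc_v2: tmp=-1, then (not ((-(b + b)) != max(tmp, a))) is false, then acc=0, then (j=0), then acc=-1, then (k=0), then acc=-2, then (j=1), then acc=-2, then (k=0), then acc=-3, then (j=2), then acc=-2, then (k=0), then acc=-3, then (j=3), then acc=-1, then (k=0), then acc=-2, then (j=4), then acc=1, then (k=0), then acc=0, then acc=1, then returns 3
6 against 3: the behavior changed.
verdict: not equivalent; witness: a=-2, b=1


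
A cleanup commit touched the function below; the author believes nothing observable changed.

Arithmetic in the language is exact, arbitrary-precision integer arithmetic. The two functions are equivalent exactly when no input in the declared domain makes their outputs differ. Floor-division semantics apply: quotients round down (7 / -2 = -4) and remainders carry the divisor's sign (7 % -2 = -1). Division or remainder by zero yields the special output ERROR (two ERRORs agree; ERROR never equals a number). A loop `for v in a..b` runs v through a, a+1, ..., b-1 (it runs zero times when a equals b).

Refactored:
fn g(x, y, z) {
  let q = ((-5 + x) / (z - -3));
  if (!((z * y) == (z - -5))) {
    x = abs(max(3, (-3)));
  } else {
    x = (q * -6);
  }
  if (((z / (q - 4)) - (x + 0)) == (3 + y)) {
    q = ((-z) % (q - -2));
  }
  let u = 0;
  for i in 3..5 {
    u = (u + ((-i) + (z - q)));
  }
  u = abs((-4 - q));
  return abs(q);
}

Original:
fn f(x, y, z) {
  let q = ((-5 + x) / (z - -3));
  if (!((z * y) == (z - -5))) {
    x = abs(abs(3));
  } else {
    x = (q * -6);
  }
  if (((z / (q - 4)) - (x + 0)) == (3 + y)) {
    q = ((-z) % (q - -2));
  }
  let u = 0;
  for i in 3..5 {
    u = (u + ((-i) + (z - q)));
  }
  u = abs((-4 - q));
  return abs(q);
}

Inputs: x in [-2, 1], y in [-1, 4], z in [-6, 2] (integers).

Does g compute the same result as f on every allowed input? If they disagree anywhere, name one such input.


Changes here: constant usage differs, min/max/abs usage differs; the full 216-point sweep finds no disagreement.
verdict: equivalent


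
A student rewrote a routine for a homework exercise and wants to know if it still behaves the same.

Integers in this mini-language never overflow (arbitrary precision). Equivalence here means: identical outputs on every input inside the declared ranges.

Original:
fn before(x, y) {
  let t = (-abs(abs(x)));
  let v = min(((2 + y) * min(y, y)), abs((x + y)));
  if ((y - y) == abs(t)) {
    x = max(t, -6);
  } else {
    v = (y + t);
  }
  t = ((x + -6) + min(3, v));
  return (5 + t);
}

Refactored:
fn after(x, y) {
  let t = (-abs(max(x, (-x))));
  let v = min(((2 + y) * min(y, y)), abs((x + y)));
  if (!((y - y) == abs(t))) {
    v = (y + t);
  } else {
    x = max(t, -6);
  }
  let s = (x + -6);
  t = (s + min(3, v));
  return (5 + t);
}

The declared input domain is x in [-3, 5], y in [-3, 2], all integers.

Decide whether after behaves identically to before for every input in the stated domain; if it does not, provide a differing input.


Equivalent — the differences include statement counts differ; also local variable names differ; also boolean connective usage differs; also min/max/abs usage differs, yet no declared input distinguishes the two.
As a probe, take x=-3, y=-2: before runs t := -3 | v := 0 | ((y - y) == abs(t)): false | v := -5 | t := -14 | result -9; after runs t := -3 | v := 0 | (!((y - y) == abs(t))): true | v := -5 | s := -9 | t := -14 | result -9; both end at -9.
An exhaustive pass over the 54 declared inputs shows identical outputs.
verdict: equivalent


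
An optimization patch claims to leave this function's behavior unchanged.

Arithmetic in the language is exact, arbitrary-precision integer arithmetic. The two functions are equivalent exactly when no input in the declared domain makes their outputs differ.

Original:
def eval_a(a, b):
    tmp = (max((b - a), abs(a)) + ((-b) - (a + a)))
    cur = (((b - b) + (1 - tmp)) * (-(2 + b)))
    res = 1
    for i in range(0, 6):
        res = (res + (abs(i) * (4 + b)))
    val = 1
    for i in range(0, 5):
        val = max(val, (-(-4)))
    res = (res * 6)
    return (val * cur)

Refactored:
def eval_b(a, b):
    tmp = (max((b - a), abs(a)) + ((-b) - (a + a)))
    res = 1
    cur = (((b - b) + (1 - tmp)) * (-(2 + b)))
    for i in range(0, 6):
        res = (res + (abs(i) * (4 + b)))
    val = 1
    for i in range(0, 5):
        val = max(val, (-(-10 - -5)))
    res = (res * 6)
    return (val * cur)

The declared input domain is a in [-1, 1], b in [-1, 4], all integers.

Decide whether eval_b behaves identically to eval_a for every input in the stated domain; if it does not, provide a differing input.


Take a=-1, b=-1.
eval_a: tmp=4, then cur=3, then res=1, then (i=0), then res=1, then (i=1), then res=4, then (i=2), then res=10, then (i=3), then res=19, then (i=4), then res=31, then (i=5), then res=46, then val=1, then (i=0), then val=4, then (i=1), then val=4, then (i=2), then val=4, then (i=3), then val=4, then (i=4), then val=4, then res=276, then returns 12
eval_b: tmp=4, then res=1, then cur=3, then (i=0), then res=1, then (i=1), then res=4, then (i=2), then res=10, then (i=3), then res=19, then (i=4), then res=31, then (i=5), then res=46, then val=1, then (i=0), then val=5, then (i=1), then val=5, then (i=2), then val=5, then (i=3), then val=5, then (i=4), then val=5, then res=276, then returns 15
12 vs 15 — the two versions disagree here.
verdict: not equivalent; witness: a=-1, b=-1


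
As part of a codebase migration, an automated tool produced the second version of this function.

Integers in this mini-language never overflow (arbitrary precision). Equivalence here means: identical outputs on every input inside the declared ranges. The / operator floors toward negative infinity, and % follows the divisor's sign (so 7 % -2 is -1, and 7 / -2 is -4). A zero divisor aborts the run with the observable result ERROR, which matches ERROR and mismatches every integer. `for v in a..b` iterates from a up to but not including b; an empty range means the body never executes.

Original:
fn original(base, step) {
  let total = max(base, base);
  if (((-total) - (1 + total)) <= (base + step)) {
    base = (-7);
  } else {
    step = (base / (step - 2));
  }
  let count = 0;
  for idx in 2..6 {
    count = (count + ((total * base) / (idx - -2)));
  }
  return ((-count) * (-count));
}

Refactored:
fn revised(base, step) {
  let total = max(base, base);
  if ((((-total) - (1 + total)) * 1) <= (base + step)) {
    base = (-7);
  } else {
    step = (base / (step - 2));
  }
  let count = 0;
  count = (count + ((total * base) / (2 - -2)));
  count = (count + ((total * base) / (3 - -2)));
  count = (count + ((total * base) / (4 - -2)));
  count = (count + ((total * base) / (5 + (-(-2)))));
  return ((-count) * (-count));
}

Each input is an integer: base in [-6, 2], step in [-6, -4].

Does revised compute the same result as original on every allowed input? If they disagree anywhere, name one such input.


The two are interchangeable: arithmetic usage differs, loop structure differs, constant usage differs, statement counts differ, local variable names differ, and every declared input agrees.
As a probe, take base=0, step=-4: original runs total = 0; (((-total) - (1 + total)) <= (base + step)) -> false; step = 0; count = 0; [idx=2]; count = 0; [idx=3]; count = 0; [idx=4]; count = 0; [idx=5]; count = 0; return 0; revised runs total = 0; ((((-total) - (1 + total)) * 1) <= (base + step)) -> false; step = 0; count = 0; count = 0; count = 0; count = 0; count = 0; return 0; both end at 0.
Checked all 27 inputs in the declared domain: the outputs agree on every one.
verdict: equivalent


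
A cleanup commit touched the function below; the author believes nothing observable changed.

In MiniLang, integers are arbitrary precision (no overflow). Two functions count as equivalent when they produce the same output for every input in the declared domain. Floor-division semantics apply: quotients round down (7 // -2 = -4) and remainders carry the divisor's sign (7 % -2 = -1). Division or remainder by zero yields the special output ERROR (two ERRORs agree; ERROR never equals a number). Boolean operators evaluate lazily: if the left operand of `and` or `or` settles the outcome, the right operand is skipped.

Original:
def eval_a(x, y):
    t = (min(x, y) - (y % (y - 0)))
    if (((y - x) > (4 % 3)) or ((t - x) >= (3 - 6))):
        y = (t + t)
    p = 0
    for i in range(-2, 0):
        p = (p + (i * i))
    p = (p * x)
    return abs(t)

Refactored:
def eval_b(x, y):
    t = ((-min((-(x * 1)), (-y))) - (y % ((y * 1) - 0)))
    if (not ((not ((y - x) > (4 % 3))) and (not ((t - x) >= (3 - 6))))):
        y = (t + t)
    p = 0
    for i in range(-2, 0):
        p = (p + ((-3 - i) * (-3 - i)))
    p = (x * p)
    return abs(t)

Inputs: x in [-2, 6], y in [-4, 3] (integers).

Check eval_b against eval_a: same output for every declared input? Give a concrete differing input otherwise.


Try x=-2, y=-4.
eval_a: t := -4 | (((y - x) > (4 % 3)) or ((t - x) >= (3 - 6))): true | y := -8 | p := 0 | iter i=-2: | p := 4 | iter i=-1: | p := 5 | p := -10 | result 4
eval_b: t := -2 | (not ((not ((y - x) > (4 % 3))) and (not ((t - x) >= (3 - 6))))): true | y := -4 | p := 0 | iter i=-2: | p := 1 | iter i=-1: | p := 5 | p := -10 | result 2
4 vs 2 — the two versions disagree here.
verdict: not equivalent; witness: x=-2, y=-4


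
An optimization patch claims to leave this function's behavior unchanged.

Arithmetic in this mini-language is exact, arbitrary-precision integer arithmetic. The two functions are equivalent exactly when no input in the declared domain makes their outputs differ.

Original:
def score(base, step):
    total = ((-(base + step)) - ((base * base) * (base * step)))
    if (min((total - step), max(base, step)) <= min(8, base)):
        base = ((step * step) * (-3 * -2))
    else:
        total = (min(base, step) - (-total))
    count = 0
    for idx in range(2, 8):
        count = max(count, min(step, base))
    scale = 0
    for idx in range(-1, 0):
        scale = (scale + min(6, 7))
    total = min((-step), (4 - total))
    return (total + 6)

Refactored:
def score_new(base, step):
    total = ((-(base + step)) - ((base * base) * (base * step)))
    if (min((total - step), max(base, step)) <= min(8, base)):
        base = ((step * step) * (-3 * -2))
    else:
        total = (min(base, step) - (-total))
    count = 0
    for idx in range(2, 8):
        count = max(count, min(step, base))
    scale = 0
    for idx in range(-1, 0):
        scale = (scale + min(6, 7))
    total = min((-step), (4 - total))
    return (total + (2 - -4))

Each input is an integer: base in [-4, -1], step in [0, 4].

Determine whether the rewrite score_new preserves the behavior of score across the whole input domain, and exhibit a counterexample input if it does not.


The two versions differ — the changes include constant usage differs, and arithmetic usage differs.
One worked example (base=-4, step=2) — score: total=130, then (min((total - step), max(base, step)) <= min(8, base)) is false, then total=126, then count=0, then (idx=2), then count=0, then (idx=3), then count=0, then (idx=4), then count=0, then (idx=5), then count=0, then (idx=6), then count=0, then (idx=7), then count=0, then scale=0, then (idx=-1), then scale=6, then total=-122, then returns -116; score_new: total=130, then (min((total - step), max(base, step)) <= min(8, base)) is false, then total=126, then count=0, then (idx=2), then count=0, then (idx=3), then count=0, then (idx=4), then count=0, then (idx=5), then count=0, then (idx=6), then count=0, then (idx=7), then count=0, then scale=0, then (idx=-1), then scale=6, then total=-122, then returns -116; agreement on -116.
Sweeping the whole domain (20 inputs) finds no disagreement.
verdict: equivalent
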